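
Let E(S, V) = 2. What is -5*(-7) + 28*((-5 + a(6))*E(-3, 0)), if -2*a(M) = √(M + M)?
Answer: -245 - 56*√3 ≈ -341.99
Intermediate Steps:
a(M) = -√2*√M/2 (a(M) = -√(M + M)/2 = -√2*√M/2)
-5*(-7) + 28*((-5 + a(6))*E(-3, 0)) = -5*(-7) + 28*((-5 - √2*√6/2)*2) = 35 + 28*((-5 - √3)*2) = 35 + 28*(-10 - 2*√3) = 35 + (-280 - 56*√3) = -245 - 56*√3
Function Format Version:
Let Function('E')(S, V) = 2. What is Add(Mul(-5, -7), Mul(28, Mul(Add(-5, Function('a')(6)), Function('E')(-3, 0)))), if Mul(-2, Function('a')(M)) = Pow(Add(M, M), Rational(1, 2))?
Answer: Add(-245, Mul(-56, Pow(3, Rational(1, 2)))) ≈ -341.99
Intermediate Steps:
Function('a')(M) = Mul(Rational(-1, 2), Pow(2, Rational(1, 2)), Pow(M, Rational(1, 2))) (Function('a')(M) = Mul(Rational(-1, 2), Pow(Add(M, M), Rational(1, 2))) = Mul(Rational(-1, 2), Pow(Mul(2, M), Rational(1, 2))) = Mul(Rational(-1, 2), Mul(Pow(2, Rational(1, 2)), Pow(M, Rational(1, 2)))) = Mul(Rational(-1, 2), Pow(2, Rational(1, 2)), Pow(M, Rational(1, 2))))
Add(Mul(-5, -7), Mul(28, Mul(Add(-5, Function('a')(6)), Function('E')(-3, 0)))) = Add(Mul(-5, -7), Mul(28, Mul(Add(-5, Mul(Rational(-1, 2), Pow(2, Rational(1, 2)), Pow(6, Rational(1, 2)))), 2))) = Add(35, Mul(28, Mul(Add(-5, Mul(-1, Pow(3, Rational(1, 2)))), 2))) = Add(35, Mul(28, Add(-10, Mul(-2, Pow(3, Rational(1, 2)))))) = Add(35, Add(-280, Mul(-56, Pow(3, Rational(1, 2))))) = Add(-245, Mul(-56, Pow(3, Rational(1, 2))))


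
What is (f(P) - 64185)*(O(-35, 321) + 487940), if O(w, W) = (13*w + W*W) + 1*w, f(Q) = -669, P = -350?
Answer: -38295703314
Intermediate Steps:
O(w, W) = W² + 14*w (O(w, W) = (13*w + W²) + w = (W² + 13*w) + w = W² + 14*w)
(f(P) - 64185)*(O(-35, 321) + 487940) = (-669 - 64185)*((321² + 14*(-35)) + 487940) = -64854*((103041 - 490) + 487940) = -64854*(102551 + 487940) = -64854*590491 = -38295703314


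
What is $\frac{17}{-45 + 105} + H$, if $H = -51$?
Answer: $- \frac{3043}{60} \approx -50.717$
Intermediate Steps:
$\frac{17}{-45 + 105} + H = \frac{17}{-45 + 105} - 51 = \frac{17}{60} - 51 = - \frac{3043}{60}$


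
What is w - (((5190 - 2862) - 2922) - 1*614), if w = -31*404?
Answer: -11316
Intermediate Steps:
w = -12524
w - (((5190 - 2862) - 2922) - 1*614) = -12524 - (((5190 - 2862) - 2922) - 1*614) = -12524 - ((2328 - 2922) - 614) = -12524 - (-594 - 614) = -12524 - 1*(-1208) = -12524 + 1208 = -11316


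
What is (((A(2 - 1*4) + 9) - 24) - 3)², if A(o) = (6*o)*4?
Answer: 4356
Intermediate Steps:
A(o) = 24*o
(((A(2 - 1*4) + 9) - 24) - 3)² = (((24*(2 - 1*4) + 9) - 24) - 3)² = (((24*(2 - 4) + 9) - 24) - 3)² = (((24*(-2) + 9) - 24) - 3)² = (((-48 + 9) - 24) - 3)² = ((-39 - 24) - 3)² = (-63 - 3)² = (-66)² = 4356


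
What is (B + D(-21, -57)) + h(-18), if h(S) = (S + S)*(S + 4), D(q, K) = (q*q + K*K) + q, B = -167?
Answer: 4006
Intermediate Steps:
D(q, K) = q + K² + q² (D(q, K) = (q² + K²) + q = (K² + q²) + q = q + K² + q²)
h(S) = 2*S*(4 + S) (h(S) = (2*S)*(4 + S) = 2*S*(4 + S))
(B + D(-21, -57)) + h(-18) = (-167 + (-21 + (-57)² + (-21)²)) + 2*(-18)*(4 - 18) = (-167 + (-21 + 3249 + 441)) + 2*(-18)*(-14) = (-167 + 3669) + 504 = 3502 + 504 = 4006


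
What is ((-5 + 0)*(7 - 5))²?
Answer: 100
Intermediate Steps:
((-5 + 0)*(7 - 5))² = (-5*2)² = (-10)² = 100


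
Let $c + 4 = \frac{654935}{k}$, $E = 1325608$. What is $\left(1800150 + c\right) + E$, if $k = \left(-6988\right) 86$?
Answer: $\frac{1878477474937}{600968} \approx 3.1258 \cdot 10^{6}$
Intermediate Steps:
$k = -600968$
$c = - \frac{3058807}{600968}$ ($c = -4 + \frac{654935}{-600968} = -4 + 654935 \left(- \frac{1}{600968}\right) = -4 - \frac{654935}{600968} = - \frac{3058807}{600968} \approx -5.0898$)
$\left(1800150 + c\right) + E = \left(1800150 - \frac{3058807}{600968}\right) + 1325608 = \frac{1081829486393}{600968} + 1325608 = \frac{1878477474937}{600968}$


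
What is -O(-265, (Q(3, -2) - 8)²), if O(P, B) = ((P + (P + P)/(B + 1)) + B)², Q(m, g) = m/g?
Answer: -2779714729/85264 ≈ -32601.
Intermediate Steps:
O(P, B) = (B + P + 2*P/(1 + B))² (O(P, B) = ((P + (2*P)/(1 + B)) + B)² = ((P + 2*P/(1 + B)) + B)² = (B + P + 2*P/(1 + B))²)
-O(-265, (Q(3, -2) - 8)²) = -((3/(-2) - 8)² + ((3/(-2) - 8)²)² + 3*(-265) + (3/(-2) - 8)²*(-265))²/(1 + (3/(-2) - 8)²)² = -((3*(-½) - 8)² + ((3*(-½) - 8)²)² - 795 + (3*(-½) - 8)²*(-265))²/(1 + (3*(-½) - 8)²)² = -((-3/2 - 8)² + ((-3/2 - 8)²)² - 795 + (-3/2 - 8)²*(-265))²/(1 + (-3/2 - 8)²)² = -((-19/2)² + ((-19/2)²)² - 795 + (-19/2)²*(-265))²/(1 + (-19/2)²)² = -(361/4 + (361/4)² - 795 + (361/4)*(-265))²/(1 + 361/4)² = -(361/4 + 130321/16 - 795 - 95665/4)²/(365/4)² = -16*(-263615/16)²/133225 = -16*69492868225/(133225*256) = -1*2779714729/85264 = -2779714729/85264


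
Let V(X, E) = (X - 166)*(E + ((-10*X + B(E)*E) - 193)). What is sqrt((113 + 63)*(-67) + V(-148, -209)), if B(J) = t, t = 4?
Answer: 2*I*sqrt(21945) ≈ 296.28*I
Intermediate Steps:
B(J) = 4
V(X, E) = (-166 + X)*(-193 - 10*X + 5*E) (V(X, E) = (X - 166)*(E + ((-10*X + 4*E) - 193)) = (-166 + X)*(E + (-193 - 10*X + 4*E)) = (-166 + X)*(-193 - 10*X + 5*E))
sqrt((113 + 63)*(-67) + V(-148, -209)) = sqrt((113 + 63)*(-67) + (32038 - 830*(-209) - 10*(-148)**2 + 1467*(-148) + 5*(-209)*(-148))) = sqrt(176*(-67) + (32038 + 173470 - 10*21904 - 217116 + 154660)) = sqrt(-11792 + (32038 + 173470 - 219040 - 217116 + 154660)) = sqrt(-11792 - 75988) = sqrt(-87780) = 2*I*sqrt(21945)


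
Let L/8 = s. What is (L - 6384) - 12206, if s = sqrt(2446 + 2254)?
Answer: -18590 + 80*sqrt(47) ≈ -18042.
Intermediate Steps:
s = 10*sqrt(47) (s = sqrt(4700) = 10*sqrt(47) ≈ 68.557)
L = 80*sqrt(47) (L = 8*(10*sqrt(47)) = 80*sqrt(47) ≈ 548.45)
(L - 6384) - 12206 = (80*sqrt(47) - 6384) - 12206 = (-6384 + 80*sqrt(47)) - 12206 = -18590 + 80*sqrt(47)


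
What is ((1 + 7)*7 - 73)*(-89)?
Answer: 1513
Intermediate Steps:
((1 + 7)*7 - 73)*(-89) = (8*7 - 73)*(-89) = (56 - 73)*(-89) = -17*(-89) = 1513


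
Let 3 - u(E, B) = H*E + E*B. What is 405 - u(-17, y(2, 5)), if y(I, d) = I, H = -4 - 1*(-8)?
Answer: 300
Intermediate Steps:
H = 4 (H = -4 + 8 = 4)
u(E, B) = 3 - 4*E - B*E (u(E, B) = 3 - (4*E + E*B) = 3 - (4*E + B*E) = 3 + (-4*E - B*E) = 3 - 4*E - B*E)
405 - u(-17, y(2, 5)) = 405 - (3 - 4*(-17) - 1*2*(-17)) = 405 - (3 + 68 + 34) = 405 - 1*105 = 405 - 105 = 300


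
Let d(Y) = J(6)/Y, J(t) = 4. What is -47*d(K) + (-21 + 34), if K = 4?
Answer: -34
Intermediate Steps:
d(Y) = 4/Y
-47*d(K) + (-21 + 34) = -188/4 + (-21 + 34) = -188/4 + 13 = -47*1 + 13 = -47 + 13 = -34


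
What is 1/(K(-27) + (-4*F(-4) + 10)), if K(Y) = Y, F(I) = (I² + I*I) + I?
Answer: -1/129 ≈ -0.0077519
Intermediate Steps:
F(I) = I + 2*I² (F(I) = (I² + I²) + I = 2*I² + I = I + 2*I²)
1/(K(-27) + (-4*F(-4) + 10)) = 1/(-27 + (-(-16)*(1 + 2*(-4)) + 10)) = 1/(-27 + (-(-16)*(1 - 8) + 10)) = 1/(-27 + (-(-16)*(-7) + 10)) = 1/(-27 + (-4*28 + 10)) = 1/(-27 + (-112 + 10)) = 1/(-27 - 102) = 1/(-129) = -1/129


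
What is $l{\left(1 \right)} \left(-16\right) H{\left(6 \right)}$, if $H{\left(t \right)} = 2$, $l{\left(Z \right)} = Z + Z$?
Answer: $-64$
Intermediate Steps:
$l{\left(Z \right)} = 2 Z$
$l{\left(1 \right)} \left(-16\right) H{\left(6 \right)} = 2 \cdot 1 \left(-16\right) 2 = 2 \left(-16\right) 2 = \left(-32\right) 2 = -64$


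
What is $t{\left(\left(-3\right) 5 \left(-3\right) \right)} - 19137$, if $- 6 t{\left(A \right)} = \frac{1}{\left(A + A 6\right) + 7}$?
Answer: $- \frac{36972685}{1932} \approx -19137.0$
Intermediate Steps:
$t{\left(A \right)} = - \frac{1}{6 \left(7 + 7 A\right)}$ ($t{\left(A \right)} = - \frac{1}{6 \left(\left(A + A 6\right) + 7\right)} = - \frac{1}{6 \left(\left(A + 6 A\right) + 7\right)} = - \frac{1}{6 \left(7 A + 7\right)} = - \frac{1}{6 \left(7 + 7 A\right)}$)
$t{\left(\left(-3\right) 5 \left(-3\right) \right)} - 19137 = - \frac{1}{42 + 42 \left(-3\right) 5 \left(-3\right)} - 19137 = - \frac{1}{42 + 42 \left(\left(-15\right) \left(-3\right)\right)} - 19137 = - \frac{1}{42 + 42 \cdot 45} - 19137 = - \frac{1}{42 + 1890} - 19137 = - \frac{1}{1932} - 19137 = - \frac{36972685}{1932}$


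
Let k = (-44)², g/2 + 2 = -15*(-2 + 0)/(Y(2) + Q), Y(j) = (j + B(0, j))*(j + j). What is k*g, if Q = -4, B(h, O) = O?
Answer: 1936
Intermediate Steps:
Y(j) = 4*j² (Y(j) = (j + j)*(j + j) = (2*j)*(2*j) = 4*j²)
g = 1 (g = -4 + 2*(-15*(-2 + 0)/(4*2² - 4)) = -4 + 2*(-(-30)/(4*4 - 4)) = -4 + 2*(-(-30)/(16 - 4)) = -4 + 2*(-(-30)/12) = -4 + 2*(-15*(-⅙)) = -4 + 2*(5/2) = -4 + 5 = 1)
k = 1936
k*g = 1936*1 = 1936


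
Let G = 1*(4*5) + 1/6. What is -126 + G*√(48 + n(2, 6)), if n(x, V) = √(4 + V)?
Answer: -126 + 121*√(48 + √10)/6 ≈ 18.248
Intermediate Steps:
G = 121/6 (G = 1*20 + ⅙ = 20 + ⅙ = 121/6 ≈ 20.167)
-126 + G*√(48 + n(2, 6)) = -126 + 121*√(48 + √(4 + 6))/6 = -126 + 121*√(48 + √10)/6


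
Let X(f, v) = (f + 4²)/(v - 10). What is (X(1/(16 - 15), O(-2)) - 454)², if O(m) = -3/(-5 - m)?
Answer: 16834609/81 ≈ 2.0783e+5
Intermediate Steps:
X(f, v) = (16 + f)/(-10 + v) (X(f, v) = (f + 16)/(-10 + v) = (16 + f)/(-10 + v))
(X(1/(16 - 15), O(-2)) - 454)² = ((16 + 1/(16 - 15))/(-10 + 3/(5 - 2)) - 454)² = ((16 + 1/1)/(-10 + 3/3) - 454)² = ((16 + 1)/(-10 + 3*(⅓)) - 454)² = (17/(-10 + 1) - 454)² = (17/(-9) - 454)² = (-⅑*17 - 454)² = (-17/9 - 454)² = (-4103/9)² = 16834609/81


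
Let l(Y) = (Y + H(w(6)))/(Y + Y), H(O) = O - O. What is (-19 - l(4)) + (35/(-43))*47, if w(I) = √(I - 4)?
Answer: -4967/86 ≈ -57.756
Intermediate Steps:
w(I) = √(-4 + I)
H(O) = 0
l(Y) = ½ (l(Y) = (Y + 0)/(Y + Y) = Y/((2*Y)) = Y*(1/(2*Y)) = ½)
(-19 - l(4)) + (35/(-43))*47 = (-19 - 1*½) + (35/(-43))*47 = (-19 - ½) + (35*(-1/43))*47 = -39/2 - 35/43*47 = -39/2 - 1645/43 = -4967/86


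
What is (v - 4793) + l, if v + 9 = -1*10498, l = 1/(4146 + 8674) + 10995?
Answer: -55190099/12820 ≈ -4305.0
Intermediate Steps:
l = 140955901/12820 (l = 1/12820 + 10995 = 140955901/12820 ≈ 10995.)
v = -10507 (v = -9 - 1*10498 = -9 - 10498 = -10507)
(v - 4793) + l = (-10507 - 4793) + 140955901/12820 = -15300 + 140955901/12820 = -55190099/12820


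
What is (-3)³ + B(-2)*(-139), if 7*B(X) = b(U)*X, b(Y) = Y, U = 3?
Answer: 645/7 ≈ 92.143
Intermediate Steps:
B(X) = 3*X/7 (B(X) = (3*X)/7 = 3*X/7)
(-3)³ + B(-2)*(-139) = (-3)³ + ((3/7)*(-2))*(-139) = -27 - 6/7*(-139) = -27 + 834/7 = 645/7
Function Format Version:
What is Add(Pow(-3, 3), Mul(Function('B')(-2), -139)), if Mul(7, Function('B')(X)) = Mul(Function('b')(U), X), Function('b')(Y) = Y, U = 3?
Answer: Rational(645, 7) ≈ 92.143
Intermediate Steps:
Function('B')(X) = Mul(Rational(3, 7), X) (Function('B')(X) = Mul(Rational(1, 7), Mul(3, X)) = Mul(Rational(3, 7), X))
Add(Pow(-3, 3), Mul(Function('B')(-2), -139)) = Add(Pow(-3, 3), Mul(Mul(Rational(3, 7), -2), -139)) = Add(-27, Mul(Rational(-6, 7), -139)) = Add(-27, Rational(834, 7)) = Rational(645, 7)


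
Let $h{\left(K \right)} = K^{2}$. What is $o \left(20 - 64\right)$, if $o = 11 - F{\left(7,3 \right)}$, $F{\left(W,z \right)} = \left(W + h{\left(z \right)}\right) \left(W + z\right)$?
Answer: $6556$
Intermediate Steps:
$F{\left(W,z \right)} = \left(W + z\right) \left(W + z^{2}\right)$ ($F{\left(W,z \right)} = \left(W + z^{2}\right) \left(W + z\right) = \left(W + z\right) \left(W + z^{2}\right)$)
$o = -149$ ($o = 11 - \left(7^{2} + 3^{3} + 7 \cdot 3 + 7 \cdot 3^{2}\right) = 11 - \left(49 + 27 + 21 + 7 \cdot 9\right) = 11 - \left(49 + 27 + 21 + 63\right) = 11 - 160 = -149$)
$o \left(20 - 64\right) = - 149 \left(20 - 64\right) = \left(-149\right) \left(-44\right) = 6556$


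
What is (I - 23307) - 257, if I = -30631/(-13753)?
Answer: -324045061/13753 ≈ -23562.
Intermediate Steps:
I = 30631/13753 (I = -30631*(-1/13753) = 30631/13753 ≈ 2.2272)
(I - 23307) - 257 = (30631/13753 - 23307) - 257 = -320510540/13753 - 257 = -324045061/13753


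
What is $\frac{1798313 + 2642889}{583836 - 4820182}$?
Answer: $- \frac{2220601}{2118173} \approx -1.0484$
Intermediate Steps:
$\frac{1798313 + 2642889}{583836 - 4820182} = \frac{4441202}{-4236346} = 4441202 \left(- \frac{1}{4236346}\right) = - \frac{2220601}{2118173}$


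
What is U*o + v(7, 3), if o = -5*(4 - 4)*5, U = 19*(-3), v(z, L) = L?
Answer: 3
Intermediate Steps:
U = -57
o = 0 (o = -5*0*5 = 0*5 = 0)
U*o + v(7, 3) = -57*0 + 3 = 0 + 3 = 3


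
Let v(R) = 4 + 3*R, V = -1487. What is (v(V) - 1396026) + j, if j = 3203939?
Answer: 1803456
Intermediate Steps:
(v(V) - 1396026) + j = ((4 + 3*(-1487)) - 1396026) + 3203939 = ((4 - 4461) - 1396026) + 3203939 = (-4457 - 1396026) + 3203939 = -1400483 + 3203939 = 1803456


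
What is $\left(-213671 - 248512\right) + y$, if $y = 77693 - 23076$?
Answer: $-407566$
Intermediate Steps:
$y = 54617$ ($y = 77693 - 23076 = 54617$)
$\left(-213671 - 248512\right) + y = \left(-213671 - 248512\right) + 54617 = -462183 + 54617 = -407566$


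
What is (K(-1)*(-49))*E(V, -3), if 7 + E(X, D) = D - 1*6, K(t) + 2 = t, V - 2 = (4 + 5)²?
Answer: -2352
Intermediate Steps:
V = 83 (V = 2 + (4 + 5)² = 2 + 9² = 2 + 81 = 83)
K(t) = -2 + t
E(X, D) = -13 + D (E(X, D) = -7 + (D - 1*6) = -7 + (D - 6) = -7 + (-6 + D) = -13 + D)
(K(-1)*(-49))*E(V, -3) = ((-2 - 1)*(-49))*(-13 - 3) = -3*(-49)*(-16) = 147*(-16) = -2352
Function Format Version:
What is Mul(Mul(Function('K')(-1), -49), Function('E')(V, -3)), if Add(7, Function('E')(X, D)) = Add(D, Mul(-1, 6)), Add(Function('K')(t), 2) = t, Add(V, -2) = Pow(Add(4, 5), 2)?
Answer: -2352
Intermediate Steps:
V = 83 (V = Add(2, Pow(Add(4, 5), 2)) = Add(2, Pow(9, 2)) = Add(2, 81) = 83)
Function('K')(t) = Add(-2, t)
Function('E')(X, D) = Add(-13, D) (Function('E')(X, D) = Add(-7, Add(D, Mul(-1, 6))) = Add(-7, Add(D, -6)) = Add(-7, Add(-6, D)) = Add(-13, D))
Mul(Mul(Function('K')(-1), -49), Function('E')(V, -3)) = Mul(Mul(Add(-2, -1), -49), Add(-13, -3)) = Mul(Mul(-3, -49), -16) = Mul(147, -16) = -2352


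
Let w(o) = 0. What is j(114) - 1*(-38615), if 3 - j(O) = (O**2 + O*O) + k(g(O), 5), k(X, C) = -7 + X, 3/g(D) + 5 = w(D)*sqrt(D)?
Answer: 63168/5 ≈ 12634.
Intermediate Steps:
g(D) = -3/5 (g(D) = 3/(-5 + 0*sqrt(D)) = 3/(-5 + 0) = 3/(-5) = 3*(-1/5) = -3/5)
j(O) = 53/5 - 2*O**2 (j(O) = 3 - ((O**2 + O*O) + (-7 - 3/5)) = 3 - ((O**2 + O**2) - 38/5) = 3 - (2*O**2 - 38/5) = 3 - (-38/5 + 2*O**2) = 3 + (38/5 - 2*O**2) = 53/5 - 2*O**2)
j(114) - 1*(-38615) = (53/5 - 2*114**2) - 1*(-38615) = (53/5 - 2*12996) + 38615 = (53/5 - 25992) + 38615 = -129907/5 + 38615 = 63168/5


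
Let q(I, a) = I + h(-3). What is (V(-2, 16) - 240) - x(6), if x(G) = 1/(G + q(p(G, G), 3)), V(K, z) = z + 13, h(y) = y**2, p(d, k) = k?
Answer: -4432/21 ≈ -211.05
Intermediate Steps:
q(I, a) = 9 + I (q(I, a) = I + (-3)**2 = I + 9 = 9 + I)
V(K, z) = 13 + z
x(G) = 1/(9 + 2*G) (x(G) = 1/(G + (9 + G)) = 1/(9 + 2*G))
(V(-2, 16) - 240) - x(6) = ((13 + 16) - 240) - 1/(9 + 2*6) = (29 - 240) - 1/(9 + 12) = -211 - 1/21 = -4432/21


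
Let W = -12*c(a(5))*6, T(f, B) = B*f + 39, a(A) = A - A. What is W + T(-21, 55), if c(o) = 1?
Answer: -1188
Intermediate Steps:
a(A) = 0
T(f, B) = 39 + B*f
W = -72 (W = -12*1*6 = -12*6 = -72)
W + T(-21, 55) = -72 + (39 + 55*(-21)) = -72 + (39 - 1155) = -72 - 1116 = -1188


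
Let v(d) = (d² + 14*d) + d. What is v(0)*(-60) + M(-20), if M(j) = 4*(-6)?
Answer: -24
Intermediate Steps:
M(j) = -24
v(d) = d² + 15*d
v(0)*(-60) + M(-20) = (0*(15 + 0))*(-60) - 24 = (0*15)*(-60) - 24 = 0*(-60) - 24 = 0 - 24 = -24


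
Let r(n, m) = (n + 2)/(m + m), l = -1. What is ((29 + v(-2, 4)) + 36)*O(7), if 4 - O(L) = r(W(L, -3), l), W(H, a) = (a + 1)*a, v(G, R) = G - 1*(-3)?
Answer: 528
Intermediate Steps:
v(G, R) = 3 + G (v(G, R) = G + 3 = 3 + G)
W(H, a) = a*(1 + a) (W(H, a) = (1 + a)*a = a*(1 + a))
r(n, m) = (2 + n)/(2*m) (r(n, m) = (2 + n)/((2*m)) = (2 + n)*(1/(2*m)) = (2 + n)/(2*m))
O(L) = 8 (O(L) = 4 - (2 - 3*(1 - 3))/(2*(-1)) = 4 - (-1)*(2 - 3*(-2))/2 = 4 - (-1)*(2 + 6)/2 = 4 - (-1)*8/2 = 4 - 1*(-4) = 4 + 4 = 8)
((29 + v(-2, 4)) + 36)*O(7) = ((29 + (3 - 2)) + 36)*8 = ((29 + 1) + 36)*8 = (30 + 36)*8 = 66*8 = 528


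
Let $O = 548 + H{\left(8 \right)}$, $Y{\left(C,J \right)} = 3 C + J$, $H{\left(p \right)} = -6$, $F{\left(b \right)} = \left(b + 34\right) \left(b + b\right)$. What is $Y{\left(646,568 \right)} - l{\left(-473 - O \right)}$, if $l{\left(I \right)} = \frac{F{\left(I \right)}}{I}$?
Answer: $4468$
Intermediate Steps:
$F{\left(b \right)} = 2 b \left(34 + b\right)$ ($F{\left(b \right)} = \left(34 + b\right) 2 b = 2 b \left(34 + b\right)$)
$Y{\left(C,J \right)} = J + 3 C$
$O = 542$ ($O = 548 - 6 = 542$)
$l{\left(I \right)} = 68 + 2 I$ ($l{\left(I \right)} = \frac{2 I \left(34 + I\right)}{I} = 68 + 2 I$)
$Y{\left(646,568 \right)} - l{\left(-473 - O \right)} = \left(568 + 3 \cdot 646\right) - \left(68 + 2 \left(-473 - 542\right)\right) = \left(568 + 1938\right) - \left(68 + 2 \left(-473 - 542\right)\right) = 2506 - \left(68 + 2 \left(-1015\right)\right) = 2506 - \left(68 - 2030\right) = 2506 - -1962 = 2506 + 1962 = 4468$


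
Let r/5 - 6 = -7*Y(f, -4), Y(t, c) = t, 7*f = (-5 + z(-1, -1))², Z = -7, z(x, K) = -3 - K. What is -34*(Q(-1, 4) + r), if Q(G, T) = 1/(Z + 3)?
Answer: 14637/2 ≈ 7318.5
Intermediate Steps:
f = 7 (f = (-5 + (-3 - 1*(-1)))²/7 = (-5 + (-3 + 1))²/7 = (-5 - 2)²/7 = (⅐)*(-7)² = (⅐)*49 = 7)
Q(G, T) = -¼ (Q(G, T) = 1/(-7 + 3) = 1/(-4) = -¼)
r = -215 (r = 30 + 5*(-7*7) = 30 + 5*(-49) = 30 - 245 = -215)
-34*(Q(-1, 4) + r) = -34*(-¼ - 215) = -34*(-861/4) = 14637/2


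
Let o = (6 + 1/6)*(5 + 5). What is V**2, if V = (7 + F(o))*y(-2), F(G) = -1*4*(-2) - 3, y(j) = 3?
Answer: 1296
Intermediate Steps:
o = 185/3 (o = (6 + 1*(1/6))*10 = (6 + 1/6)*10 = (37/6)*10 = 185/3 ≈ 61.667)
F(G) = 5 (F(G) = -4*(-2) - 3 = 8 - 3 = 5)
V = 36 (V = (7 + 5)*3 = 12*3 = 36)
V**2 = 36**2 = 1296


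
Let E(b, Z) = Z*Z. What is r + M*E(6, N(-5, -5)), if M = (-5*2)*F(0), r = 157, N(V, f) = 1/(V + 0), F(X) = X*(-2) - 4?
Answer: 793/5 ≈ 158.60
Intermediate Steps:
F(X) = -4 - 2*X (F(X) = -2*X - 4 = -4 - 2*X)
N(V, f) = 1/V
E(b, Z) = Z²
M = 40 (M = (-5*2)*(-4 - 2*0) = -10*(-4 + 0) = -10*(-4) = 40)
r + M*E(6, N(-5, -5)) = 157 + 40*(1/(-5))² = 157 + 40*(-⅕)² = 157 + 40*(1/25) = 157 + 8/5 = 793/5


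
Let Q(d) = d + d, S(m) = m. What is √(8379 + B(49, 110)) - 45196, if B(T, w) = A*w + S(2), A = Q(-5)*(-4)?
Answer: -45196 + √12781 ≈ -45083.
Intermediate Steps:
Q(d) = 2*d
A = 40 (A = (2*(-5))*(-4) = -10*(-4) = 40)
B(T, w) = 2 + 40*w (B(T, w) = 40*w + 2 = 2 + 40*w)
√(8379 + B(49, 110)) - 45196 = √(8379 + (2 + 40*110)) - 45196 = √(8379 + (2 + 4400)) - 45196 = √(8379 + 4402) - 45196 = √12781 - 45196 = -45196 + √12781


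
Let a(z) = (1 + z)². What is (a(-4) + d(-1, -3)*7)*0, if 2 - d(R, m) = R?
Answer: 0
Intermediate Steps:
d(R, m) = 2 - R
(a(-4) + d(-1, -3)*7)*0 = ((1 - 4)² + (2 - 1*(-1))*7)*0 = ((-3)² + (2 + 1)*7)*0 = (9 + 3*7)*0 = (9 + 21)*0 = 30*0 = 0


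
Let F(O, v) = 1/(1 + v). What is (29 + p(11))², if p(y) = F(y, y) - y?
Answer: 47089/144 ≈ 327.01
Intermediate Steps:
p(y) = 1/(1 + y) - y
(29 + p(11))² = (29 + (1 - 1*11*(1 + 11))/(1 + 11))² = (29 + (1 - 1*11*12)/12)² = (29 + (1 - 132)/12)² = (29 + (1/12)*(-131))² = (29 - 131/12)² = (217/12)² = 47089/144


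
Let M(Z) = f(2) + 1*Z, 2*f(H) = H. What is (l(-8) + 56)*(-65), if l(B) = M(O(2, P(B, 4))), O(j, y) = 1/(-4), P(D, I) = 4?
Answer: -14755/4 ≈ -3688.8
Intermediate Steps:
f(H) = H/2
O(j, y) = -¼
M(Z) = 1 + Z (M(Z) = (½)*2 + 1*Z = 1 + Z)
l(B) = ¾ (l(B) = 1 - ¼ = ¾)
(l(-8) + 56)*(-65) = (¾ + 56)*(-65) = (227/4)*(-65) = -14755/4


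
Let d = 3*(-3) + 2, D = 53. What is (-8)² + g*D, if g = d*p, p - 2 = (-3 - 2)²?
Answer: -9953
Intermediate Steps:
d = -7 (d = -9 + 2 = -7)
p = 27 (p = 2 + (-3 - 2)² = 2 + (-5)² = 2 + 25 = 27)
g = -189 (g = -7*27 = -189)
(-8)² + g*D = (-8)² - 189*53 = 64 - 10017 = -9953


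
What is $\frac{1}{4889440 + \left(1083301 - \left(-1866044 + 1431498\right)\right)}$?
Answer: $\frac{1}{6407287} \approx 1.5607 \cdot 10^{-7}$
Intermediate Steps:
$\frac{1}{4889440 + \left(1083301 - \left(-1866044 + 1431498\right)\right)} = \frac{1}{4889440 + \left(1083301 - -434546\right)} = \frac{1}{4889440 + \left(1083301 + 434546\right)} = \frac{1}{4889440 + 1517847} = \frac{1}{6407287}$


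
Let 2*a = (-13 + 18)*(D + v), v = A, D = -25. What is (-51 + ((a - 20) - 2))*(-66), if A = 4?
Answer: 8283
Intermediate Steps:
v = 4
a = -105/2 (a = ((-13 + 18)*(-25 + 4))/2 = (5*(-21))/2 = (½)*(-105) = -105/2 ≈ -52.500)
(-51 + ((a - 20) - 2))*(-66) = (-51 + ((-105/2 - 20) - 2))*(-66) = (-51 + (-145/2 - 2))*(-66) = (-51 - 149/2)*(-66) = -251/2*(-66) = 8283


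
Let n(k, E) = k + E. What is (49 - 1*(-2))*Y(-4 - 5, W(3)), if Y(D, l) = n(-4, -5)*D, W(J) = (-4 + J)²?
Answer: 4131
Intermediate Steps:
n(k, E) = E + k
Y(D, l) = -9*D (Y(D, l) = (-5 - 4)*D = -9*D)
(49 - 1*(-2))*Y(-4 - 5, W(3)) = (49 - 1*(-2))*(-9*(-4 - 5)) = (49 + 2)*(-9*(-9)) = 51*81 = 4131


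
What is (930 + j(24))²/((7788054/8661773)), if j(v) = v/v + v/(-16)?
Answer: 29934056737013/31152216 ≈ 9.6090e+5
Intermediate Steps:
j(v) = 1 - v/16 (j(v) = 1 + v*(-1/16) = 1 - v/16)
(930 + j(24))²/((7788054/8661773)) = (930 + (1 - 1/16*24))²/((7788054/8661773)) = (930 + (1 - 3/2))²/((7788054*(1/8661773))) = (930 - ½)²/(7788054/8661773) = (1859/2)²*(8661773/7788054) = (3455881/4)*(8661773/7788054) = 29934056737013/31152216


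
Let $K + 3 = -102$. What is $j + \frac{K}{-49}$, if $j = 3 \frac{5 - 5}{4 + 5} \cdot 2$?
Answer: $\frac{15}{7} \approx 2.1429$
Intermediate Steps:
$K = -105$ ($K = -3 - 102 = -105$)
$j = 0$ ($j = 3 \frac{5 - 5}{9} \cdot 2 = 3 \cdot 0 \cdot \frac{1}{9} \cdot 2 = 3 \cdot 0 \cdot 2 = 0 \cdot 2 = 0$)
$j + \frac{K}{-49} = 0 + \frac{1}{-49} \left(-105\right) = 0 - - \frac{15}{7} = 0 + \frac{15}{7} = \frac{15}{7}$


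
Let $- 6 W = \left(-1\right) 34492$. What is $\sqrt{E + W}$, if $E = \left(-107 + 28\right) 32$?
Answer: $\frac{\sqrt{28986}}{3} \approx 56.751$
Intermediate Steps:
$W = \frac{17246}{3}$ ($W = - \frac{\left(-1\right) 34492}{6} = \left(- \frac{1}{6}\right) \left(-34492\right) = \frac{17246}{3} \approx 5748.7$)
$E = -2528$ ($E = \left(-79\right) 32 = -2528$)
$\sqrt{E + W} = \sqrt{-2528 + \frac{17246}{3}} = \sqrt{\frac{9662}{3}} = \frac{\sqrt{28986}}{3}$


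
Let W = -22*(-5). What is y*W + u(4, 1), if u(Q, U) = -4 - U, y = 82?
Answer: 9015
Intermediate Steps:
W = 110
y*W + u(4, 1) = 82*110 + (-4 - 1*1) = 9020 + (-4 - 1) = 9020 - 5 = 9015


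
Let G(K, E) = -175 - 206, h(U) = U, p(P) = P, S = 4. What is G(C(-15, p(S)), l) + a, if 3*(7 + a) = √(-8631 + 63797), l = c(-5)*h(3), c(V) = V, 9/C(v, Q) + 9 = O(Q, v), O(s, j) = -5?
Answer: -388 + √55166/3 ≈ -309.71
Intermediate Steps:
C(v, Q) = -9/14 (C(v, Q) = 9/(-9 - 5) = 9/(-14) = 9*(-1/14) = -9/14)
l = -15 (l = -5*3 = -15)
G(K, E) = -381
a = -7 + √55166/3 (a = -7 + √(-8631 + 63797)/3 = -7 + √55166/3 ≈ 71.292)
G(C(-15, p(S)), l) + a = -381 + (-7 + √55166/3) = -388 + √55166/3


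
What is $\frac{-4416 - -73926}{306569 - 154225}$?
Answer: $\frac{34755}{76172} \approx 0.45627$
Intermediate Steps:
$\frac{-4416 - -73926}{306569 - 154225} = \frac{-4416 + \left(-199 + 74125\right)}{152344} = \left(-4416 + 73926\right) \frac{1}{152344} = 69510 \cdot \frac{1}{152344} = \frac{34755}{76172}$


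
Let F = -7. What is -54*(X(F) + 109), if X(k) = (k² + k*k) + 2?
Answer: -11286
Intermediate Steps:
X(k) = 2 + 2*k² (X(k) = (k² + k²) + 2 = 2*k² + 2 = 2 + 2*k²)
-54*(X(F) + 109) = -54*((2 + 2*(-7)²) + 109) = -54*((2 + 2*49) + 109) = -54*((2 + 98) + 109) = -54*(100 + 109) = -54*209 = -11286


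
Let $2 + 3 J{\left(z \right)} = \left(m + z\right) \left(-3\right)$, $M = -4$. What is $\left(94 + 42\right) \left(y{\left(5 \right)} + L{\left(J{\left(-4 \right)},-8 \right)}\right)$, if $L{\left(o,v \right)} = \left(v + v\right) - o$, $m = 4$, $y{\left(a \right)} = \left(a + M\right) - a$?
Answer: $- \frac{7888}{3} \approx -2629.3$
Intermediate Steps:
$y{\left(a \right)} = -4$ ($y{\left(a \right)} = \left(a - 4\right) - a = \left(-4 + a\right) - a = -4$)
$J{\left(z \right)} = - \frac{14}{3} - z$ ($J{\left(z \right)} = - \frac{2}{3} + \frac{\left(4 + z\right) \left(-3\right)}{3} = - \frac{2}{3} + \frac{-12 - 3 z}{3} = - \frac{2}{3} - \left(4 + z\right) = - \frac{14}{3} - z$)
$L{\left(o,v \right)} = - o + 2 v$ ($L{\left(o,v \right)} = 2 v - o = - o + 2 v$)
$\left(94 + 42\right) \left(y{\left(5 \right)} + L{\left(J{\left(-4 \right)},-8 \right)}\right) = \left(94 + 42\right) \left(-4 + \left(- (- \frac{14}{3} - -4) + 2 \left(-8\right)\right)\right) = 136 \left(-4 - \frac{46}{3}\right) = 136 \left(- \frac{58}{3}\right) = - \frac{7888}{3}$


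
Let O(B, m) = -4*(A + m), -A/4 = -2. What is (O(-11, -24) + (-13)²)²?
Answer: 54289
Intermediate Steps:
A = 8 (A = -4*(-2) = 8)
O(B, m) = -32 - 4*m (O(B, m) = -4*(8 + m) = -32 - 4*m)
(O(-11, -24) + (-13)²)² = ((-32 - 4*(-24)) + (-13)²)² = ((-32 + 96) + 169)² = (64 + 169)² = 233² = 54289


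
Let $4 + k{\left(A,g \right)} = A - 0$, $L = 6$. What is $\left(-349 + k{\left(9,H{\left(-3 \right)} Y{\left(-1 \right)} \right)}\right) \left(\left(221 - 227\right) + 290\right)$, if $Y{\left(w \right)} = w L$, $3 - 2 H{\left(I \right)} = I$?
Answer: $-97696$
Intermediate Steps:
$H{\left(I \right)} = \frac{3}{2} - \frac{I}{2}$
$Y{\left(w \right)} = 6 w$ ($Y{\left(w \right)} = w 6 = 6 w$)
$k{\left(A,g \right)} = -4 + A$ ($k{\left(A,g \right)} = -4 + \left(A - 0\right) = -4 + \left(A + 0\right) = -4 + A$)
$\left(-349 + k{\left(9,H{\left(-3 \right)} Y{\left(-1 \right)} \right)}\right) \left(\left(221 - 227\right) + 290\right) = \left(-349 + \left(-4 + 9\right)\right) \left(\left(221 - 227\right) + 290\right) = \left(-349 + 5\right) \left(\left(221 - 227\right) + 290\right) = - 344 \left(-6 + 290\right) = \left(-344\right) 284 = -97696$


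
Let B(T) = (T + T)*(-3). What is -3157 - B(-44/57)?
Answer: -60071/19 ≈ -3161.6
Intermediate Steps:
B(T) = -6*T (B(T) = (2*T)*(-3) = -6*T)
-3157 - B(-44/57) = -3157 - (-6)*(-44/57) = -3157 - (-6)*(-44*1/57) = -3157 - (-6)*(-44)/57 = -3157 - 1*88/19 = -3157 - 88/19 = -60071/19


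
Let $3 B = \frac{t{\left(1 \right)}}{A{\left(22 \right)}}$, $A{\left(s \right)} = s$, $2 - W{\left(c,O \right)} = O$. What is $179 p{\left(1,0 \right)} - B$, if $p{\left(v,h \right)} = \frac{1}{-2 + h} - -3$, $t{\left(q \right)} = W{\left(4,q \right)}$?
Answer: $\frac{14767}{33} \approx 447.48$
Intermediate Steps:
$W{\left(c,O \right)} = 2 - O$
$t{\left(q \right)} = 2 - q$
$B = \frac{1}{66}$ ($B = \frac{\left(2 - 1\right) \frac{1}{22}}{3} = \frac{1 \cdot \frac{1}{22}}{3} = \frac{1}{3} \cdot \frac{1}{22} = \frac{1}{66} \approx 0.015152$)
$p{\left(v,h \right)} = 3 + \frac{1}{-2 + h}$ ($p{\left(v,h \right)} = \frac{1}{-2 + h} + 3 = 3 + \frac{1}{-2 + h}$)
$179 p{\left(1,0 \right)} - B = 179 \frac{-5 + 3 \cdot 0}{-2 + 0} - \frac{1}{66} = 179 \frac{-5 + 0}{-2} - \frac{1}{66} = 179 \left(\left(- \frac{1}{2}\right) \left(-5\right)\right) - \frac{1}{66} = 179 \cdot \frac{5}{2} - \frac{1}{66} = \frac{895}{2} - \frac{1}{66} = \frac{14767}{33}$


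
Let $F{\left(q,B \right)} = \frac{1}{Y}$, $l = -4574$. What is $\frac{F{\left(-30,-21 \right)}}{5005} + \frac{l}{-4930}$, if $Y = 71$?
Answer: $\frac{32507974}{35038003} \approx 0.92779$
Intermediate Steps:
$F{\left(q,B \right)} = \frac{1}{71}$
$\frac{F{\left(-30,-21 \right)}}{5005} + \frac{l}{-4930} = \frac{1}{71 \cdot 5005} - \frac{4574}{-4930} = \frac{1}{71} \cdot \frac{1}{5005} - - \frac{2287}{2465} = \frac{1}{355355} + \frac{2287}{2465} = \frac{32507974}{35038003}$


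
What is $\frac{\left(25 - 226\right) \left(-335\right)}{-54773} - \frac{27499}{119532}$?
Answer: $- \frac{9554889947}{6547126236} \approx -1.4594$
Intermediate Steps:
$\frac{\left(25 - 226\right) \left(-335\right)}{-54773} - \frac{27499}{119532} = \left(-201\right) \left(-335\right) \left(- \frac{1}{54773}\right) - \frac{27499}{119532} = 67335 \left(- \frac{1}{54773}\right) - \frac{27499}{119532} = - \frac{67335}{54773} - \frac{27499}{119532} = - \frac{9554889947}{6547126236}$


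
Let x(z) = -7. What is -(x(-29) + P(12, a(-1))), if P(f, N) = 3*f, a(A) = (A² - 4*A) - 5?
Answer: -29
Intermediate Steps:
a(A) = -5 + A² - 4*A
-(x(-29) + P(12, a(-1))) = -(-7 + 3*12) = -(-7 + 36) = -1*29 = -29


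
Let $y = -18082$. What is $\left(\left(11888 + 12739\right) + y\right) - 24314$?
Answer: $-17769$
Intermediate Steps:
$\left(\left(11888 + 12739\right) + y\right) - 24314 = \left(\left(11888 + 12739\right) - 18082\right) - 24314 = \left(24627 - 18082\right) - 24314 = 6545 - 24314 = -17769$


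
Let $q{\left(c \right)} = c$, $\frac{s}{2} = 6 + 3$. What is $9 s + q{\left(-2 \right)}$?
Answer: $160$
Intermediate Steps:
$s = 18$ ($s = 2 \left(6 + 3\right) = 2 \cdot 9 = 18$)
$9 s + q{\left(-2 \right)} = 9 \cdot 18 - 2 = 162 - 2 = 160$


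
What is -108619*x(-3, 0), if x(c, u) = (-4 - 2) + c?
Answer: 977571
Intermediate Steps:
x(c, u) = -6 + c
-108619*x(-3, 0) = -108619*(-6 - 3) = -108619*(-9) = 977571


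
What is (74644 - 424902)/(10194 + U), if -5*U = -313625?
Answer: -350258/72919 ≈ -4.8034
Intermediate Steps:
U = 62725 (U = -⅕*(-313625) = 62725)
(74644 - 424902)/(10194 + U) = (74644 - 424902)/(10194 + 62725) = -350258/72919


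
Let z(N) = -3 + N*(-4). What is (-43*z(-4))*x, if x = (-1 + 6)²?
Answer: -13975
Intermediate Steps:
z(N) = -3 - 4*N
x = 25 (x = 5² = 25)
(-43*z(-4))*x = -43*(-3 - 4*(-4))*25 = -43*(-3 + 16)*25 = -43*13*25 = -559*25 = -13975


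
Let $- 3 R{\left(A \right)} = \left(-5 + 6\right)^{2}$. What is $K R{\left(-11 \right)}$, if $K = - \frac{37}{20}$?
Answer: $\frac{37}{60} \approx 0.61667$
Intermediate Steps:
$K = - \frac{37}{20}$ ($K = \left(-37\right) \frac{1}{20} = - \frac{37}{20} \approx -1.85$)
$R{\left(A \right)} = - \frac{1}{3}$ ($R{\left(A \right)} = - \frac{\left(-5 + 6\right)^{2}}{3} = - \frac{1^{2}}{3} = \left(- \frac{1}{3}\right) 1 = - \frac{1}{3}$)
$K R{\left(-11 \right)} = \left(- \frac{37}{20}\right) \left(- \frac{1}{3}\right) = \frac{37}{60}$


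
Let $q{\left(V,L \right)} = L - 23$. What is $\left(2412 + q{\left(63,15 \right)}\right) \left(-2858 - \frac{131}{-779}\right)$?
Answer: $- \frac{5351907404}{779} \approx -6.8702 \cdot 10^{6}$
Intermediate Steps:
$q{\left(V,L \right)} = -23 + L$
$\left(2412 + q{\left(63,15 \right)}\right) \left(-2858 - \frac{131}{-779}\right) = \left(2412 + \left(-23 + 15\right)\right) \left(-2858 - \frac{131}{-779}\right) = \left(2412 - 8\right) \left(-2858 - - \frac{131}{779}\right) = 2404 \left(-2858 + \frac{131}{779}\right) = 2404 \left(- \frac{2226251}{779}\right) = - \frac{5351907404}{779}$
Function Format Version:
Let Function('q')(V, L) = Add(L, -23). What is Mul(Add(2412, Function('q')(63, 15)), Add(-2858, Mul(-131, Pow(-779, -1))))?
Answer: Rational(-5351907404, 779) ≈ -6.8702e+6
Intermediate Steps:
Function('q')(V, L) = Add(-23, L)
Mul(Add(2412, Function('q')(63, 15)), Add(-2858, Mul(-131, Pow(-779, -1)))) = Mul(Add(2412, Add(-23, 15)), Add(-2858, Mul(-131, Pow(-779, -1)))) = Mul(Add(2412, -8), Add(-2858, Mul(-131, Rational(-1, 779)))) = Mul(2404, Add(-2858, Rational(131, 779))) = Mul(2404, Rational(-2226251, 779)) = Rational(-5351907404, 779)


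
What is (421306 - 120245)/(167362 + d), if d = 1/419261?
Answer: 126223135921/70168359483 ≈ 1.7989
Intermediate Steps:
d = 1/419261 ≈ 2.3851e-6
(421306 - 120245)/(167362 + d) = (421306 - 120245)/(167362 + 1/419261) = 301061/(70168359483/419261) = 301061*(419261/70168359483) = 126223135921/70168359483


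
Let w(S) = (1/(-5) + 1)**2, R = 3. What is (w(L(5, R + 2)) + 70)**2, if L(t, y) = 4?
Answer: 3118756/625 ≈ 4990.0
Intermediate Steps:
w(S) = 16/25 (w(S) = (-1/5 + 1)**2 = (4/5)**2 = 16/25)
(w(L(5, R + 2)) + 70)**2 = (16/25 + 70)**2 = (1766/25)**2 = 3118756/625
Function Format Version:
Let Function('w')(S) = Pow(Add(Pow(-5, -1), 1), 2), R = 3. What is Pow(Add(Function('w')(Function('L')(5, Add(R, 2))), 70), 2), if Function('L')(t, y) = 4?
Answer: Rational(3118756, 625) ≈ 4990.0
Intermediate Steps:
Function('w')(S) = Rational(16, 25) (Function('w')(S) = Pow(Add(Rational(-1, 5), 1), 2) = Pow(Rational(4, 5), 2) = Rational(16, 25))
Pow(Add(Function('w')(Function('L')(5, Add(R, 2))), 70), 2) = Pow(Add(Rational(16, 25), 70), 2) = Pow(Rational(1766, 25), 2) = Rational(3118756, 625)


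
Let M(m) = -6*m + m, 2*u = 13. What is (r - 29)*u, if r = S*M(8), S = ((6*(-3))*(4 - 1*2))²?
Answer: -674297/2 ≈ -3.3715e+5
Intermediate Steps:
u = 13/2 (u = (½)*13 = 13/2 ≈ 6.5000)
S = 1296 (S = (-18*(4 - 2))² = (-18*2)² = (-36)² = 1296)
M(m) = -5*m
r = -51840 (r = 1296*(-5*8) = 1296*(-40) = -51840)
(r - 29)*u = (-51840 - 29)*(13/2) = -51869*13/2 = -674297/2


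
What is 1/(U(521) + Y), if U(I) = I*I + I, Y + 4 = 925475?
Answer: 1/1197433 ≈ 8.3512e-7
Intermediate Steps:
Y = 925471 (Y = -4 + 925475 = 925471)
U(I) = I + I² (U(I) = I² + I = I + I²)
1/(U(521) + Y) = 1/(521*(1 + 521) + 925471) = 1/(521*522 + 925471) = 1/(271962 + 925471) = 1/1197433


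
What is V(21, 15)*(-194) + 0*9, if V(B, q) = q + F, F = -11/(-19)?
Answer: -57424/19 ≈ -3022.3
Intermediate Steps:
F = 11/19 (F = -11*(-1/19) = 11/19 ≈ 0.57895)
V(B, q) = 11/19 + q (V(B, q) = q + 11/19 = 11/19 + q)
V(21, 15)*(-194) + 0*9 = (11/19 + 15)*(-194) + 0*9 = (296/19)*(-194) + 0 = -57424/19 + 0 = -57424/19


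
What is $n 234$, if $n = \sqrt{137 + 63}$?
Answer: $2340 \sqrt{2} \approx 3309.3$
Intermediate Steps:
$n = 10 \sqrt{2}$ ($n = \sqrt{200} = 10 \sqrt{2} \approx 14.142$)
$n 234 = 10 \sqrt{2} \cdot 234 = 2340 \sqrt{2}$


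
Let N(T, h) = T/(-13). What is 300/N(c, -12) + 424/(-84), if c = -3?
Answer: 27194/21 ≈ 1295.0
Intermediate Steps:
N(T, h) = -T/13 (N(T, h) = T*(-1/13) = -T/13)
300/N(c, -12) + 424/(-84) = 300/((-1/13*(-3))) + 424/(-84) = 300/(3/13) + 424*(-1/84) = 300*(13/3) - 106/21 = 1300 - 106/21 = 27194/21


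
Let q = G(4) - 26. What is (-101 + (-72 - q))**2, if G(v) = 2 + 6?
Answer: 24025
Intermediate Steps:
G(v) = 8
q = -18 (q = 8 - 26 = -18)
(-101 + (-72 - q))**2 = (-101 + (-72 - 1*(-18)))**2 = (-101 + (-72 + 18))**2 = (-101 - 54)**2 = (-155)**2 = 24025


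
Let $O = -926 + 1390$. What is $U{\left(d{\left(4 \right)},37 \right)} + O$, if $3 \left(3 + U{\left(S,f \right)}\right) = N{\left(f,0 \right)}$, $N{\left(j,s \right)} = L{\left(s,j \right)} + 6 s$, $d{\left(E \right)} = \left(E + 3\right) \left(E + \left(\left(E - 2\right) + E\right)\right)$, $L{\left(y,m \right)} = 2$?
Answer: $\frac{1385}{3} \approx 461.67$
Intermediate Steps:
$d{\left(E \right)} = \left(-2 + 3 E\right) \left(3 + E\right)$ ($d{\left(E \right)} = \left(3 + E\right) \left(E + \left(\left(-2 + E\right) + E\right)\right) = \left(3 + E\right) \left(E + \left(-2 + 2 E\right)\right) = \left(3 + E\right) \left(-2 + 3 E\right) = \left(-2 + 3 E\right) \left(3 + E\right)$)
$N{\left(j,s \right)} = 2 + 6 s$
$O = 464$
$U{\left(S,f \right)} = - \frac{7}{3}$ ($U{\left(S,f \right)} = -3 + \frac{2 + 6 \cdot 0}{3} = -3 + \frac{2 + 0}{3} = -3 + \frac{1}{3} \cdot 2 = -3 + \frac{2}{3} = - \frac{7}{3}$)
$U{\left(d{\left(4 \right)},37 \right)} + O = - \frac{7}{3} + 464 = \frac{1385}{3}$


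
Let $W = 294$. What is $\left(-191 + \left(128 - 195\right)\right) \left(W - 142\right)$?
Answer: $-39216$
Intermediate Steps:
$\left(-191 + \left(128 - 195\right)\right) \left(W - 142\right) = \left(-191 + \left(128 - 195\right)\right) \left(294 - 142\right) = \left(-191 + \left(128 - 195\right)\right) 152 = \left(-191 - 67\right) 152 = \left(-258\right) 152 = -39216$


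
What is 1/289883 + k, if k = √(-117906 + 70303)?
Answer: 1/289883 + I*√47603 ≈ 3.4497e-6 + 218.18*I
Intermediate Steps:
k = I*√47603 (k = √(-47603) = I*√47603 ≈ 218.18*I)
1/289883 + k = 1/289883 + I*√47603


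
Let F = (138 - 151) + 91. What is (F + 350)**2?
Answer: 183184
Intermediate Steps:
F = 78 (F = -13 + 91 = 78)
(F + 350)**2 = (78 + 350)**2 = 428**2 = 183184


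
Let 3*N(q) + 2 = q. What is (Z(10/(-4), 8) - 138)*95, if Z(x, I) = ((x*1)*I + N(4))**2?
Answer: 201590/9 ≈ 22399.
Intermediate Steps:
N(q) = -2/3 + q/3
Z(x, I) = (2/3 + I*x)**2 (Z(x, I) = ((x*1)*I + (-2/3 + (1/3)*4))**2 = (x*I + (-2/3 + 4/3))**2 = (I*x + 2/3)**2 = (2/3 + I*x)**2)
(Z(10/(-4), 8) - 138)*95 = ((2 + 3*8*(10/(-4)))**2/9 - 138)*95 = ((2 + 3*8*(10*(-1/4)))**2/9 - 138)*95 = ((2 + 3*8*(-5/2))**2/9 - 138)*95 = ((2 - 60)**2/9 - 138)*95 = ((1/9)*(-58)**2 - 138)*95 = ((1/9)*3364 - 138)*95 = (3364/9 - 138)*95 = (2122/9)*95 = 201590/9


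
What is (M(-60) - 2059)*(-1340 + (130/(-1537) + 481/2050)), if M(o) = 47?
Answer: 4246996200218/1575425 ≈ 2.6958e+6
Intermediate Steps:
(M(-60) - 2059)*(-1340 + (130/(-1537) + 481/2050)) = (47 - 2059)*(-1340 + (130/(-1537) + 481/2050)) = -2012*(-1340 + (130*(-1/1537) + 481*(1/2050))) = -2012*(-1340 + (-130/1537 + 481/2050)) = -2012*(-1340 + 472797/3150850) = -2012*(-4221666203/3150850) = 4246996200218/1575425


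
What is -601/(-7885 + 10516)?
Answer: -601/2631 ≈ -0.22843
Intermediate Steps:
-601/(-7885 + 10516) = -601/2631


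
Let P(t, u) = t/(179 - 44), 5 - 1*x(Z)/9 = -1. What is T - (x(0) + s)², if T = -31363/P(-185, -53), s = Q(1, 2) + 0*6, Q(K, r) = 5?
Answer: 718004/37 ≈ 19406.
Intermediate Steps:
x(Z) = 54 (x(Z) = 45 - 9*(-1) = 45 + 9 = 54)
P(t, u) = t/135
s = 5 (s = 5 + 0*6 = 5 + 0 = 5)
T = 846801/37 (T = -31363/((1/135)*(-185)) = -31363/(-37/27) = -31363*(-27/37) = 846801/37 ≈ 22887.)
T - (x(0) + s)² = 846801/37 - (54 + 5)² = 846801/37 - 1*59² = 846801/37 - 1*3481 = 846801/37 - 3481 = 718004/37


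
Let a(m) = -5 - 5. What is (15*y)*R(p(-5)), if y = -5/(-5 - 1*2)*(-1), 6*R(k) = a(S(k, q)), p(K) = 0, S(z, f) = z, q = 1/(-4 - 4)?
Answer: 125/7 ≈ 17.857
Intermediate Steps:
q = -⅛ (q = 1/(-8) = -⅛ ≈ -0.12500)
a(m) = -10
R(k) = -5/3 (R(k) = (⅙)*(-10) = -5/3)
y = -5/7 (y = -5/(-5 - 2)*(-1) = -5/(-7)*(-1) = -5*(-⅐)*(-1) = (5/7)*(-1) = -5/7 ≈ -0.71429)
(15*y)*R(p(-5)) = (15*(-5/7))*(-5/3) = -75/7*(-5/3) = 125/7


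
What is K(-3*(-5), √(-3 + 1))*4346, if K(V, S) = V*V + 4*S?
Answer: 977850 + 17384*I*√2 ≈ 9.7785e+5 + 24585.0*I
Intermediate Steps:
K(V, S) = V² + 4*S
K(-3*(-5), √(-3 + 1))*4346 = ((-3*(-5))² + 4*√(-3 + 1))*4346 = (15² + 4*√(-2))*4346 = (225 + 4*(I*√2))*4346 = (225 + 4*I*√2)*4346 = 977850 + 17384*I*√2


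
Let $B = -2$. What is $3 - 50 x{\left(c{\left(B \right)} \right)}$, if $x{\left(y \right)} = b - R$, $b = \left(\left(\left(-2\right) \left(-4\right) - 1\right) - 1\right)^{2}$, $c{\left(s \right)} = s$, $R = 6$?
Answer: $-1497$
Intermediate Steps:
$b = 36$ ($b = \left(\left(8 - 1\right) - 1\right)^{2} = \left(7 - 1\right)^{2} = 6^{2} = 36$)
$x{\left(y \right)} = 30$ ($x{\left(y \right)} = 36 - 6 = 30$)
$3 - 50 x{\left(c{\left(B \right)} \right)} = 3 - 1500 = -1497$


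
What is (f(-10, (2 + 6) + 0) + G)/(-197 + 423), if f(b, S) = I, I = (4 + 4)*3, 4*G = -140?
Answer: -11/226 ≈ -0.048673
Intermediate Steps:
G = -35 (G = (¼)*(-140) = -35)
I = 24 (I = 8*3 = 24)
f(b, S) = 24
(f(-10, (2 + 6) + 0) + G)/(-197 + 423) = (24 - 35)/(-197 + 423) = -11/226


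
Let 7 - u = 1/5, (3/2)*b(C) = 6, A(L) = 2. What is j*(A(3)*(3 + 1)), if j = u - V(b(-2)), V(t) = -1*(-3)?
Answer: 152/5 ≈ 30.400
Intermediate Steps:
b(C) = 4 (b(C) = (2/3)*6 = 4)
V(t) = 3
u = 34/5 (u = 7 - 1/5 = 34/5 ≈ 6.8000)
j = 19/5 (j = 34/5 - 1*3 = 34/5 - 3 = 19/5 ≈ 3.8000)
j*(A(3)*(3 + 1)) = 19*(2*(3 + 1))/5 = 19*(2*4)/5 = (19/5)*8 = 152/5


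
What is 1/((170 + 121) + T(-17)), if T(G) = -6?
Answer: 1/285 ≈ 0.0035088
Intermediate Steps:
1/((170 + 121) + T(-17)) = 1/((170 + 121) - 6) = 1/(291 - 6) = 1/285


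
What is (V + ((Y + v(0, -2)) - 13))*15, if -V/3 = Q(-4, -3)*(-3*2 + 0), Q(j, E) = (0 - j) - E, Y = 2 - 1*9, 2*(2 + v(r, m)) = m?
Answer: 1545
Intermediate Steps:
v(r, m) = -2 + m/2
Y = -7 (Y = 2 - 9 = -7)
Q(j, E) = -E - j (Q(j, E) = -j - E = -E - j)
V = 126 (V = -3*(-1*(-3) - 1*(-4))*(-3*2 + 0) = -3*(3 + 4)*(-6 + 0) = -21*(-6) = -3*(-42) = 126)
(V + ((Y + v(0, -2)) - 13))*15 = (126 + ((-7 + (-2 + (½)*(-2))) - 13))*15 = (126 + ((-7 + (-2 - 1)) - 13))*15 = (126 + ((-7 - 3) - 13))*15 = (126 + (-10 - 13))*15 = (126 - 23)*15 = 103*15 = 1545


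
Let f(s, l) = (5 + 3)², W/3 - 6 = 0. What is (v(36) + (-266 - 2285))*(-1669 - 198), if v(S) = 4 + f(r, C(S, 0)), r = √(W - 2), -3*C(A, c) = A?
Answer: 4635761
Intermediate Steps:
W = 18 (W = 18 + 3*0 = 18 + 0 = 18)
C(A, c) = -A/3
r = 4 (r = √(18 - 2) = √16 = 4)
f(s, l) = 64 (f(s, l) = 8² = 64)
v(S) = 68 (v(S) = 4 + 64 = 68)
(v(36) + (-266 - 2285))*(-1669 - 198) = (68 + (-266 - 2285))*(-1669 - 198) = (68 - 2551)*(-1867) = -2483*(-1867) = 4635761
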